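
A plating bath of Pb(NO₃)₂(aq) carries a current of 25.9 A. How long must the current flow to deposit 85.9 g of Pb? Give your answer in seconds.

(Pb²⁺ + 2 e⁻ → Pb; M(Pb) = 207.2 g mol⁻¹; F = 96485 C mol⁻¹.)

3090 s

n(Pb) = m/M = 85.9 / 207.2 = 0.4146 mol.
Each Pb atom requires 2 electrons, so n(e⁻) = 2 × 0.4146 = 0.8292 mol.
Q = n(e⁻)·F = 0.8292 × 96485 = 80000 C.
t = Q/I = 80000 / 25.90 A = 3089 s.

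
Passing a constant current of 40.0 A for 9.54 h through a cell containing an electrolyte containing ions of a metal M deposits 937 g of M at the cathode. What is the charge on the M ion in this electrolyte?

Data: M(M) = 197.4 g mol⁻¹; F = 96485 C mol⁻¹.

Q = I·t = 40.00 A × 34344 s = 1374000 C, so n(e⁻) = 1374000/96485 = 14.24 mol.
n(M) deposited = 937 / 197.4 = 4.747 mol.
Electrons per atom = n(e⁻)/n(M) = 14.24 / 4.747 = 3.00 ≈ 3, so the ion is M³⁺.

+3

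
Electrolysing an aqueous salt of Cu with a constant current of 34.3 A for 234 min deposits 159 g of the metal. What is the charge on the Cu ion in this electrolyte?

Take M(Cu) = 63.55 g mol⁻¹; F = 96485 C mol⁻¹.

Q = I·t = 34.30 A × 14040 s = 481600 C, so n(e⁻) = 481600/96485 = 4.991 mol.
n(Cu) deposited = 159 / 63.55 = 2.502 mol.
Electrons per atom = n(e⁻)/n(Cu) = 4.991 / 2.502 = 1.99 ≈ 2, so the ion is Cu²⁺.

+2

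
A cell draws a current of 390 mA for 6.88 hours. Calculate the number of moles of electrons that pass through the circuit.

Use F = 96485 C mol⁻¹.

0.100 mol

Q = I·t = 0.3900 A × 24768 s = 9660 C.
n(e⁻) = Q/F = 9660 / 96485 = 0.100 mol.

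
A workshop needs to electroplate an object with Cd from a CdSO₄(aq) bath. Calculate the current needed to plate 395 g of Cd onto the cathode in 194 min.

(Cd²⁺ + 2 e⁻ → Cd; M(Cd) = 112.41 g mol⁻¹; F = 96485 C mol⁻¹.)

58.3 A

n(Cd) = 395 / 112.41 = 3.514 mol.
n(e⁻) = 2 × 3.514 = 7.028 mol.
Q = n(e⁻)·F = 7.028 × 96485 = 678100 C.
I = Q/t = 678100 / 11640 s = 58.3 A.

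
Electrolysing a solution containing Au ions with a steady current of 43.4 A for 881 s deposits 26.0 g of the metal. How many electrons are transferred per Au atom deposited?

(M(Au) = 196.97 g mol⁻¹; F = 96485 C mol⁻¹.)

3

Q = I·t = 43.40 A × 881.00 s = 38240 C, so n(e⁻) = 38240/96485 = 0.3963 mol.
n(Au) deposited = 26.0 / 196.97 = 0.1320 mol.
Electrons per atom = n(e⁻)/n(Au) = 0.3963 / 0.1320 = 3.00 ≈ 3, so the ion is Au³⁺.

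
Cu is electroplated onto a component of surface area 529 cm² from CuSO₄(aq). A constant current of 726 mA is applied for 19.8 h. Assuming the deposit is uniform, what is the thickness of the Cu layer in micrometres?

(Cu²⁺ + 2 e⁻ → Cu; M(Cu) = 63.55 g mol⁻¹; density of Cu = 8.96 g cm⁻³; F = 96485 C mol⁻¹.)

Q = I·t = 0.7260 × 71280 = 51750 C; n(e⁻) = 0.5363 mol.
n(Cu) = n(e⁻)/2 = 0.2682 mol, so m = 0.2682 × 63.55 = 17.04 g.
Volume = m/ρ = 17.04 / 8.96 = 1.902 cm³.
Thickness = V/A = 1.902 / 529 = 0.00360 cm = 36.0 μm.

36.0 μm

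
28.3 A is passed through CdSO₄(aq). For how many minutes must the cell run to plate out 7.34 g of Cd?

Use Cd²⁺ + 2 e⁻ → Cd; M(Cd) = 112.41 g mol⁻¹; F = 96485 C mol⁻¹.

7.42 min

n(Cd) = m/M = 7.34 / 112.41 = 0.06530 mol.
Each Cd atom requires 2 electrons, so n(e⁻) = 2 × 0.06530 = 0.1306 mol.
Q = n(e⁻)·F = 0.1306 × 96485 = 12600 C.
t = Q/I = 12600 / 28.30 A = 445.2 s = 7.42 min.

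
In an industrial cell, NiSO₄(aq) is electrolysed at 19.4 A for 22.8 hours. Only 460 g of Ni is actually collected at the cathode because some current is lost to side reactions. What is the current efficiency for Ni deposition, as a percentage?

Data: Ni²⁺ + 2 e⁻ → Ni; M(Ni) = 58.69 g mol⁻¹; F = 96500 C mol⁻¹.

95.0 %

Q = I·t = 19.40 × 82080 = 1592000 C; n(e⁻) = 1592000/96500 = 16.50 mol.
Theoretical n(Ni) = n(e⁻)/2 = 8.251 mol, i.e. m_theo = 8.251 × 58.69 = 484.2 g.
Efficiency = m_actual / m_theo = 460 / 484.2 = 95.0 %.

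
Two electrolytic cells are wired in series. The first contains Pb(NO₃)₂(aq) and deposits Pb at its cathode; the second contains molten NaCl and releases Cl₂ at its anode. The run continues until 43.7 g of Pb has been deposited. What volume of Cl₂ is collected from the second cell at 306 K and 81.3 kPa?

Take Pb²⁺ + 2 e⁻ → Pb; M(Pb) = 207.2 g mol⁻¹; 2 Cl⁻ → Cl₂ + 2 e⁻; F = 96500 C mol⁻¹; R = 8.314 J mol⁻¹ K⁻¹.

n(Pb) = 43.7 / 207.2 = 0.2109 mol, so n(e⁻) = 2 × 0.2109 = 0.4218 mol.
The cells are in series, so the same 0.4218 mol of electrons passes through the second cell.
2 Cl⁻ → Cl₂ + 2 e⁻ — 2 mol e⁻ per mol Cl₂, so n(Cl₂) = 0.4218/2 = 0.2109 mol.
V = nRT/P = (0.2109 × 8.314 × 306) / (81.3 × 10³) = 0.00660 m³ = 6.60 L.

6.60 L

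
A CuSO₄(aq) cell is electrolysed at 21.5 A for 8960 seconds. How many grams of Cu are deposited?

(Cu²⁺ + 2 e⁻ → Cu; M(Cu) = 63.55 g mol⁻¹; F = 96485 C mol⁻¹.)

Q = I·t = 21.50 A × 8960.0 s = 192600 C.
n(e⁻) = Q/F = 192600 / 96485 = 1.997 mol.
Cu²⁺ + 2 e⁻ → Cu, so n(Cu) = n(e⁻)/2 = 0.9983 mol.
m = n·M = 0.9983 × 63.55 = 63.4 g.

63.4 g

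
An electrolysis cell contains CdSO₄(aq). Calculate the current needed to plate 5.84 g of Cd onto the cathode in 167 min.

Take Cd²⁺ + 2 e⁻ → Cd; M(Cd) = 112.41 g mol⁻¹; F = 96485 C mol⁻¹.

n(Cd) = 5.84 / 112.41 = 0.05195 mol.
n(e⁻) = 2 × 0.05195 = 0.1039 mol.
Q = n(e⁻)·F = 0.1039 × 96485 = 10030 C.
I = Q/t = 10030 / 10020 s = 1.00 A.

1.00 A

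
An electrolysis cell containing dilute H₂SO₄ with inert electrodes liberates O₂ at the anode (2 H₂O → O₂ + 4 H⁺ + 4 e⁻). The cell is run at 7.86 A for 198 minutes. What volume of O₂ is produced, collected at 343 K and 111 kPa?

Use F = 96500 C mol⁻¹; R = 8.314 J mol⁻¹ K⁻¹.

Q = I·t = 7.860 A × 11880 s = 93380 C.
n(e⁻) = Q/F = 93380 / 96500 = 0.9676 mol.
4 electrons are transferred per O₂ molecule, so n(O₂) = 0.9676 / 4 = 0.2419 mol.
V = nRT/P = (0.2419 × 8.314 × 343) / (111 × 10³ Pa) = 0.00621 m³ = 6.21 L.

6.21 L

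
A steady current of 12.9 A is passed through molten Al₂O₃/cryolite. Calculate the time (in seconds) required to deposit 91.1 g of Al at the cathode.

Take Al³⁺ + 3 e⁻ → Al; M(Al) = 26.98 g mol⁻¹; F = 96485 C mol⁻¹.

75800 s

n(Al) = m/M = 91.1 / 26.98 = 3.377 mol.
Each Al atom requires 3 electrons, so n(e⁻) = 3 × 3.377 = 10.13 mol.
Q = n(e⁻)·F = 10.13 × 96485 = 977400 C.
t = Q/I = 977400 / 12.90 A = 75760 s.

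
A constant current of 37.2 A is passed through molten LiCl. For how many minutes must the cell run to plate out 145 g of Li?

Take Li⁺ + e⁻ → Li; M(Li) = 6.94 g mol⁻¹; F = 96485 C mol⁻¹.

903 min

n(Li) = m/M = 145 / 6.94 = 20.89 mol.
Each Li atom requires 1 electron, so n(e⁻) = 1 × 20.89 = 20.89 mol.
Q = n(e⁻)·F = 20.89 × 96485 = 2016000 C.
t = Q/I = 2016000 / 37.20 A = 54190 s = 903 min.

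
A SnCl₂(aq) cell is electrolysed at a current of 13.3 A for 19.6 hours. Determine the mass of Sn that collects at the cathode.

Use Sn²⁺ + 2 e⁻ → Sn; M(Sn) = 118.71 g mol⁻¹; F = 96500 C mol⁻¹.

577 g

Q = I·t = 13.30 A × 70560 s = 938400 C.
n(e⁻) = Q/F = 938400 / 96500 = 9.725 mol.
Sn²⁺ + 2 e⁻ → Sn, so n(Sn) = n(e⁻)/2 = 4.862 mol.
m = n·M = 4.862 × 118.71 = 577 g.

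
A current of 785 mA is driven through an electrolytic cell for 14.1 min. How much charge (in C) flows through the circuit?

Q = I·t = 0.7850 A × 846.00 s = 664 C.

664 C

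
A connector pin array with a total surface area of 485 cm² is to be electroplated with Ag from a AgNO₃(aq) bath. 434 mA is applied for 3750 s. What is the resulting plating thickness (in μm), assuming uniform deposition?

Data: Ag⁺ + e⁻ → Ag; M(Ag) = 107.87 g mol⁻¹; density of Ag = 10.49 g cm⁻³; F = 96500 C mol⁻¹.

Q = I·t = 0.4340 × 3750.0 = 1628 C; n(e⁻) = 0.01687 mol.
n(Ag) = n(e⁻)/1 = 0.01687 mol, so m = 0.01687 × 107.87 = 1.819 g.
Volume = m/ρ = 1.819 / 10.49 = 0.1734 cm³.
Thickness = V/A = 0.1734 / 485 = 3.58 × 10⁻⁴ cm = 3.58 μm.

3.58 μm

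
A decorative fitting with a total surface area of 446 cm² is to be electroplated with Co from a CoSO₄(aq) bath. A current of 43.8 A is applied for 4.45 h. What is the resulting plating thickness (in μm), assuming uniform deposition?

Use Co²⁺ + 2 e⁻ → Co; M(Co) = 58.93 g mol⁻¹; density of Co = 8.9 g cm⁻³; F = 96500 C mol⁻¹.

Q = I·t = 43.80 × 16020 = 701700 C; n(e⁻) = 7.271 mol.
n(Co) = n(e⁻)/2 = 3.636 mol, so m = 3.636 × 58.93 = 214.2 g.
Volume = m/ρ = 214.2 / 8.9 = 24.07 cm³.
Thickness = V/A = 24.07 / 446 = 0.0540 cm = 540 μm.

540 μm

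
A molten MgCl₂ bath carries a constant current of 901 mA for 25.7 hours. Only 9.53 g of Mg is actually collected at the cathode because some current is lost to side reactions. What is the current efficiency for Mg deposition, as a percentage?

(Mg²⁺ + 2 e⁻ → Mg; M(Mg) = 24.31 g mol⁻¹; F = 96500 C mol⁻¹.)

Q = I·t = 0.9010 × 92520 = 83360 C; n(e⁻) = 83360/96500 = 0.8638 mol.
Theoretical n(Mg) = n(e⁻)/2 = 0.4319 mol, i.e. m_theo = 0.4319 × 24.31 = 10.50 g.
Efficiency = m_actual / m_theo = 9.53 / 10.50 = 90.8 %.

90.8 %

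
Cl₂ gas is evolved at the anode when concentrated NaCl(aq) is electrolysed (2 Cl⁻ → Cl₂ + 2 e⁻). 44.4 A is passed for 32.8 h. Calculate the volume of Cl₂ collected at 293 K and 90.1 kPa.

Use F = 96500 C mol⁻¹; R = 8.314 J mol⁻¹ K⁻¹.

734 L

Q = I·t = 44.40 A × 118080 s = 5243000 C.
n(e⁻) = Q/F = 5243000 / 96500 = 54.33 mol.
2 electrons are transferred per Cl₂ molecule, so n(Cl₂) = 54.33 / 2 = 27.16 mol.
V = nRT/P = (27.16 × 8.314 × 293) / (90.1 × 10³ Pa) = 0.734 m³ = 734 L.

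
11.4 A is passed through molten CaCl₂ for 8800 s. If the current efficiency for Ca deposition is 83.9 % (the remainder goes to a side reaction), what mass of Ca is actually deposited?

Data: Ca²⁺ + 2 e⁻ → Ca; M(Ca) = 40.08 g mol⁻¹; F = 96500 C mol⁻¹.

Q = I·t = 11.40 × 8800.0 = 100300 C.
n(e⁻) = 100300/96500 = 1.040 mol; theoretically n(Ca) = 1.040/2 = 0.5198 mol, m_theo = 20.83 g.
At 83.9 % efficiency, m_actual = 0.839 × 20.83 = 17.5 g.

17.5 g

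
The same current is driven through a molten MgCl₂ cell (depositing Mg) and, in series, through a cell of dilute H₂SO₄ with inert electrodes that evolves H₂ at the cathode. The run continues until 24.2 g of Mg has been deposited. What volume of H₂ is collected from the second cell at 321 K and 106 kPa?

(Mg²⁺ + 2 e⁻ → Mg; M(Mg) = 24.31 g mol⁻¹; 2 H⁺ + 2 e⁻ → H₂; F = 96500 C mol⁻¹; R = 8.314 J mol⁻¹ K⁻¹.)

25.1 L

n(Mg) = 24.2 / 24.31 = 0.9955 mol, so n(e⁻) = 2 × 0.9955 = 1.991 mol.
The cells are in series, so the same 1.991 mol of electrons passes through the second cell.
2 H⁺ + 2 e⁻ → H₂ — 2 mol e⁻ per mol H₂, so n(H₂) = 1.991/2 = 0.9955 mol.
V = nRT/P = (0.9955 × 8.314 × 321) / (106 × 10³) = 0.0251 m³ = 25.1 L.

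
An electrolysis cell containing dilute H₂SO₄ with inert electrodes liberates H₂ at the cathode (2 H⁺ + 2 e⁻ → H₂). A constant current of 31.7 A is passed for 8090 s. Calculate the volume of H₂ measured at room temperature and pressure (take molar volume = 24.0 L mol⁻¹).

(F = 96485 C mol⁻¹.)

Q = I·t = 31.70 A × 8090.0 s = 256500 C.
n(e⁻) = Q/F = 256500 / 96485 = 2.658 mol.
2 electrons are transferred per H₂ molecule, so n(H₂) = 2.658 / 2 = 1.329 mol.
V = n × V_m = 1.329 × 24.0 = 31.9 L.

31.9 L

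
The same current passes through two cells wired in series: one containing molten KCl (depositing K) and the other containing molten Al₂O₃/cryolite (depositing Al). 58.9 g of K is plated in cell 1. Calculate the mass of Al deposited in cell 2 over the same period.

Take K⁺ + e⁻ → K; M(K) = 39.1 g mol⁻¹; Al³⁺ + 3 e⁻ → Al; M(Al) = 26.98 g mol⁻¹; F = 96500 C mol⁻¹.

13.5 g

n(K) = 58.9 / 39.1 = 1.506 mol.
Since K⁺ + e⁻ → K, n(e⁻) passed = 1 × 1.506 = 1.506 mol.
Cells in series carry the same charge, so the same 1.506 mol of electrons passes through cell 2.
Al³⁺ + 3 e⁻ → Al, so n(Al) = 1.506 / 3 = 0.5021 mol.
m(Al) = 0.5021 × 26.98 = 13.5 g.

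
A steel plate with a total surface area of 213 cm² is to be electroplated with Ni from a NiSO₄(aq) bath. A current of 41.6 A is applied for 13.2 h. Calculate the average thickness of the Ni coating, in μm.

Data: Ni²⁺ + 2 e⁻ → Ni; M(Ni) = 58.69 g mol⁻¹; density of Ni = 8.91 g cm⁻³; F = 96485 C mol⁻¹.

3170 μm

Q = I·t = 41.60 × 47520 = 1977000 C; n(e⁻) = 20.49 mol.
n(Ni) = n(e⁻)/2 = 10.24 mol, so m = 10.24 × 58.69 = 601.2 g.
Volume = m/ρ = 601.2 / 8.91 = 67.48 cm³.
Thickness = V/A = 67.48 / 213 = 0.317 cm = 3170 μm.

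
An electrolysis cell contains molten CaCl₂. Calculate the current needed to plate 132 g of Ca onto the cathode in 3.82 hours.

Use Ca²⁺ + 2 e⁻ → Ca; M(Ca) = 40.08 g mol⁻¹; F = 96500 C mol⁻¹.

46.2 A

n(Ca) = 132 / 40.08 = 3.293 mol.
n(e⁻) = 2 × 3.293 = 6.587 mol.
Q = n(e⁻)·F = 6.587 × 96500 = 635600 C.
I = Q/t = 635600 / 13752 s = 46.2 A.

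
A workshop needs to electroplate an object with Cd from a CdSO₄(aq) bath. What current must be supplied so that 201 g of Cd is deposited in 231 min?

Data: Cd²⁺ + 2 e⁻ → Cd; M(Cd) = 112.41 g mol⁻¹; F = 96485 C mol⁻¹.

n(Cd) = 201 / 112.41 = 1.788 mol.
n(e⁻) = 2 × 1.788 = 3.576 mol.
Q = n(e⁻)·F = 3.576 × 96485 = 345000 C.
I = Q/t = 345000 / 13860 s = 24.9 A.

24.9 A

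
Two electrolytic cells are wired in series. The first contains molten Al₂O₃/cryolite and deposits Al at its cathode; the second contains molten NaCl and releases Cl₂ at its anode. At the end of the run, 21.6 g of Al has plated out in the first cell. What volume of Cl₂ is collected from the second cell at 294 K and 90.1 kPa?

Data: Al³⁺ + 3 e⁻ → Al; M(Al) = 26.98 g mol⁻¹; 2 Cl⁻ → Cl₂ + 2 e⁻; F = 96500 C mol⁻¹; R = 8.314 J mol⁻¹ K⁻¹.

n(Al) = 21.6 / 26.98 = 0.8006 mol, so n(e⁻) = 3 × 0.8006 = 2.402 mol.
The cells are in series, so the same 2.402 mol of electrons passes through the second cell.
2 Cl⁻ → Cl₂ + 2 e⁻ — 2 mol e⁻ per mol Cl₂, so n(Cl₂) = 2.402/2 = 1.201 mol.
V = nRT/P = (1.201 × 8.314 × 294) / (90.1 × 10³) = 0.0326 m³ = 32.6 L.

32.6 L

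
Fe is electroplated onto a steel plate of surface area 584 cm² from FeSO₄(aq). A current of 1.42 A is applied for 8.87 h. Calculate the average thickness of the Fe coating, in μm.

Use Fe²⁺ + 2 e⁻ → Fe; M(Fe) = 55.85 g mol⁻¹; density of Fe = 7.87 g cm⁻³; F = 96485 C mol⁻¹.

28.6 μm

Q = I·t = 1.420 × 31932 = 45340 C; n(e⁻) = 0.4700 mol.
n(Fe) = n(e⁻)/2 = 0.2350 mol, so m = 0.2350 × 55.85 = 13.12 g.
Volume = m/ρ = 13.12 / 7.87 = 1.668 cm³.
Thickness = V/A = 1.668 / 584 = 0.00286 cm = 28.6 μm.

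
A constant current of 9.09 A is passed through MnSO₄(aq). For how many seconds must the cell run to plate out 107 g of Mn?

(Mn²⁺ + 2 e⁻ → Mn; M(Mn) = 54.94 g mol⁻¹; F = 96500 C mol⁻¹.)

n(Mn) = m/M = 107 / 54.94 = 1.948 mol.
Each Mn atom requires 2 electrons, so n(e⁻) = 2 × 1.948 = 3.895 mol.
Q = n(e⁻)·F = 3.895 × 96500 = 375900 C.
t = Q/I = 375900 / 9.090 A = 41350 s.

41400 s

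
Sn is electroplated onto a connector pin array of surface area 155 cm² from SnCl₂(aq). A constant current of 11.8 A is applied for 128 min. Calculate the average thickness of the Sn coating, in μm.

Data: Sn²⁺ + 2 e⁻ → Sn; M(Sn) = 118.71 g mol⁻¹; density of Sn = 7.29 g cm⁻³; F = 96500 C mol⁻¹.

493 μm

Q = I·t = 11.80 × 7680.0 = 90620 C; n(e⁻) = 0.9391 mol.
n(Sn) = n(e⁻)/2 = 0.4696 mol, so m = 0.4696 × 118.71 = 55.74 g.
Volume = m/ρ = 55.74 / 7.29 = 7.646 cm³.
Thickness = V/A = 7.646 / 155 = 0.0493 cm = 493 μm.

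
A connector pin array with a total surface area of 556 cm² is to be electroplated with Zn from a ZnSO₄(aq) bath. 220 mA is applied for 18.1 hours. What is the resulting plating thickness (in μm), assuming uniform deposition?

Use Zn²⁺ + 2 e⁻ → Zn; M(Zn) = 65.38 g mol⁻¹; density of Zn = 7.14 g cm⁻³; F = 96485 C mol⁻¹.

Q = I·t = 0.2200 × 65160 = 14340 C; n(e⁻) = 0.1486 mol.
n(Zn) = n(e⁻)/2 = 0.07429 mol, so m = 0.07429 × 65.38 = 4.857 g.
Volume = m/ρ = 4.857 / 7.14 = 0.6802 cm³.
Thickness = V/A = 0.6802 / 556 = 0.00122 cm = 12.2 μm.

12.2 μm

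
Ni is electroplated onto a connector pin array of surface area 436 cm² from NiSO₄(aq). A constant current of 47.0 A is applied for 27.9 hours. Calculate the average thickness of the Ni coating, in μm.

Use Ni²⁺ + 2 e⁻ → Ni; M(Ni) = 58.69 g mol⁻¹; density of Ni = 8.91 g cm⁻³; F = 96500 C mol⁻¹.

3700 μm

Q = I·t = 47.00 × 100440 = 4721000 C; n(e⁻) = 48.92 mol.
n(Ni) = n(e⁻)/2 = 24.46 mol, so m = 24.46 × 58.69 = 1436 g.
Volume = m/ρ = 1436 / 8.91 = 161.1 cm³.
Thickness = V/A = 161.1 / 436 = 0.370 cm = 3700 μm.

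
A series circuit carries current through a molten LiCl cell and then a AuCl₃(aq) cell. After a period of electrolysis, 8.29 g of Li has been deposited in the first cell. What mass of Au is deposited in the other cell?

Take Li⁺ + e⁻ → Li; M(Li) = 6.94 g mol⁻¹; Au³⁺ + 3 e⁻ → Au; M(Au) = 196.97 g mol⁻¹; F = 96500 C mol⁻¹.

n(Li) = 8.29 / 6.94 = 1.195 mol.
Since Li⁺ + e⁻ → Li, n(e⁻) passed = 1 × 1.195 = 1.195 mol.
Cells in series carry the same charge, so the same 1.195 mol of electrons passes through cell 2.
Au³⁺ + 3 e⁻ → Au, so n(Au) = 1.195 / 3 = 0.3982 mol.
m(Au) = 0.3982 × 196.97 = 78.4 g.

78.4 g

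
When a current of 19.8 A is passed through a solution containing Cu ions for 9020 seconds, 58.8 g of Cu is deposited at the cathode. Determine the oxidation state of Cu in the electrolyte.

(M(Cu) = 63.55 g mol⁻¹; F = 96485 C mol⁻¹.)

+2

Q = I·t = 19.80 A × 9020.0 s = 178600 C, so n(e⁻) = 178600/96485 = 1.851 mol.
n(Cu) deposited = 58.8 / 63.55 = 0.9253 mol.
Electrons per atom = n(e⁻)/n(Cu) = 1.851 / 0.9253 = 2.00 ≈ 2, so the ion is Cu²⁺.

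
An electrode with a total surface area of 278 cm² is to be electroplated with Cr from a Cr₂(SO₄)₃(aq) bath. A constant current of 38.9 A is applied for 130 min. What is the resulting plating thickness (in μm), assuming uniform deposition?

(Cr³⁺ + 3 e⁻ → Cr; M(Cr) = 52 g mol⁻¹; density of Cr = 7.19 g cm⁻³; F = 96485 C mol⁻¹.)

Q = I·t = 38.90 × 7800.0 = 303400 C; n(e⁻) = 3.145 mol.
n(Cr) = n(e⁻)/3 = 1.048 mol, so m = 1.048 × 52 = 54.51 g.
Volume = m/ρ = 54.51 / 7.19 = 7.581 cm³.
Thickness = V/A = 7.581 / 278 = 0.0273 cm = 273 μm.

273 μm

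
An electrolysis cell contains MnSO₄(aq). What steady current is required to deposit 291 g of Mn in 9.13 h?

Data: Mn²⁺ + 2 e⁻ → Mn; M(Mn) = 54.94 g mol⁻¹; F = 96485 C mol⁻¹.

n(Mn) = 291 / 54.94 = 5.297 mol.
n(e⁻) = 2 × 5.297 = 10.59 mol.
Q = n(e⁻)·F = 10.59 × 96485 = 1022000 C.
I = Q/t = 1022000 / 32868 s = 31.1 A.

31.1 A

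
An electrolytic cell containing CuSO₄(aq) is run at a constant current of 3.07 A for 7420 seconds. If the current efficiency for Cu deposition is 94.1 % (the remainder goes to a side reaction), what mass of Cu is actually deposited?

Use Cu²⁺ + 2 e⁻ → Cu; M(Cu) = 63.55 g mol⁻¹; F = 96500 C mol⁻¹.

7.06 g

Q = I·t = 3.070 × 7420.0 = 22780 C.
n(e⁻) = 22780/96500 = 0.2361 mol; theoretically n(Cu) = 0.2361/2 = 0.1180 mol, m_theo = 7.501 g.
At 94.1 % efficiency, m_actual = 0.941 × 7.501 = 7.06 g.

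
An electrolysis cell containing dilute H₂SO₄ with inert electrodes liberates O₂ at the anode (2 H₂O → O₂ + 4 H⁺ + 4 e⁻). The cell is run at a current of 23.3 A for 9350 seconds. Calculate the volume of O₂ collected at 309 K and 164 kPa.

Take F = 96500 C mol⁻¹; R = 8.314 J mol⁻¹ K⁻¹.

8.84 L

Q = I·t = 23.30 A × 9350.0 s = 217900 C.
n(e⁻) = Q/F = 217900 / 96500 = 2.258 mol.
4 electrons are transferred per O₂ molecule, so n(O₂) = 2.258 / 4 = 0.5644 mol.
V = nRT/P = (0.5644 × 8.314 × 309) / (164 × 10³ Pa) = 0.00884 m³ = 8.84 L.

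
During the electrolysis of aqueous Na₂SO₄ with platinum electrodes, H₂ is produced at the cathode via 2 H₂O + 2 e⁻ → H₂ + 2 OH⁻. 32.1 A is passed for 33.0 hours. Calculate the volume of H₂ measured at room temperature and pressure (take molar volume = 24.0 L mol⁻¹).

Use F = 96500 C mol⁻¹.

Q = I·t = 32.10 A × 118800 s = 3813000 C.
n(e⁻) = Q/F = 3813000 / 96500 = 39.52 mol.
2 electrons are transferred per H₂ molecule, so n(H₂) = 39.52 / 2 = 19.76 mol.
V = n × V_m = 19.76 × 24.0 = 474 L.

474 L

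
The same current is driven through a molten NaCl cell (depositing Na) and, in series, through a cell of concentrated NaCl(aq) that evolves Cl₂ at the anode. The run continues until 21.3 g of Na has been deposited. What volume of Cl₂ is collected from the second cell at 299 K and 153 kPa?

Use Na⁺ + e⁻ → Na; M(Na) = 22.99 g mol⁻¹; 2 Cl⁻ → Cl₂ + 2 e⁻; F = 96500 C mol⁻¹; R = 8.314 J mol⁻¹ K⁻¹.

7.53 L

n(Na) = 21.3 / 22.99 = 0.9265 mol, so n(e⁻) = 1 × 0.9265 = 0.9265 mol.
The cells are in series, so the same 0.9265 mol of electrons passes through the second cell.
2 Cl⁻ → Cl₂ + 2 e⁻ — 2 mol e⁻ per mol Cl₂, so n(Cl₂) = 0.9265/2 = 0.4632 mol.
V = nRT/P = (0.4632 × 8.314 × 299) / (153 × 10³) = 0.00753 m³ = 7.53 L.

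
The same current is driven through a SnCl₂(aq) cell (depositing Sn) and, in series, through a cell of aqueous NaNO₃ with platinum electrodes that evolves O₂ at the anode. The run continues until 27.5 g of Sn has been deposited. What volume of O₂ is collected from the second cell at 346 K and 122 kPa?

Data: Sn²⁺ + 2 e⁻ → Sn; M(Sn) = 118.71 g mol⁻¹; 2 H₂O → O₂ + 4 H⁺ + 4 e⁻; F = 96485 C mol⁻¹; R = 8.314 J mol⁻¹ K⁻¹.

2.73 L

n(Sn) = 27.5 / 118.71 = 0.2317 mol, so n(e⁻) = 2 × 0.2317 = 0.4633 mol.
The cells are in series, so the same 0.4633 mol of electrons passes through the second cell.
2 H₂O → O₂ + 4 H⁺ + 4 e⁻ — 4 mol e⁻ per mol O₂, so n(O₂) = 0.4633/4 = 0.1158 mol.
V = nRT/P = (0.1158 × 8.314 × 346) / (122 × 10³) = 0.00273 m³ = 2.73 L.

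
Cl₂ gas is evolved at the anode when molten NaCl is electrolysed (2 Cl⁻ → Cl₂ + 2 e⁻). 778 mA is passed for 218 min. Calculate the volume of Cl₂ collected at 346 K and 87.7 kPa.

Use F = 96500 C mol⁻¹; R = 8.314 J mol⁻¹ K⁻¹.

1.73 L

Q = I·t = 0.7780 A × 13080 s = 10180 C.
n(e⁻) = Q/F = 10180 / 96500 = 0.1055 mol.
2 electrons are transferred per Cl₂ molecule, so n(Cl₂) = 0.1055 / 2 = 0.05273 mol.
V = nRT/P = (0.05273 × 8.314 × 346) / (87.7 × 10³ Pa) = 0.00173 m³ = 1.73 L.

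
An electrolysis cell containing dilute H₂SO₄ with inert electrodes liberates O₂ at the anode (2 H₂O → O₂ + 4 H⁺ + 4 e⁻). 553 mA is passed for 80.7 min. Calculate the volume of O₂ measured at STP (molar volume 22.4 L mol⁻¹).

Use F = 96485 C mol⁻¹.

Q = I·t = 0.5530 A × 4842.0 s = 2678 C.
n(e⁻) = Q/F = 2678 / 96485 = 0.02775 mol.
4 electrons are transferred per O₂ molecule, so n(O₂) = 0.02775 / 4 = 0.006938 mol.
V = n × V_m = 0.006938 × 22.4 = 0.155 L.

0.155 L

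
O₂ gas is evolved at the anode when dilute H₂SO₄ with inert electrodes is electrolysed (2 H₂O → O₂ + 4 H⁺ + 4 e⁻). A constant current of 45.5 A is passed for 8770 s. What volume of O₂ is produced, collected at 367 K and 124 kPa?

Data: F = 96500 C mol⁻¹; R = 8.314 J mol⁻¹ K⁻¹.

Q = I·t = 45.50 A × 8770.0 s = 399000 C.
n(e⁻) = Q/F = 399000 / 96500 = 4.135 mol.
4 electrons are transferred per O₂ molecule, so n(O₂) = 4.135 / 4 = 1.034 mol.
V = nRT/P = (1.034 × 8.314 × 367) / (124 × 10³ Pa) = 0.0254 m³ = 25.4 L.

25.4 L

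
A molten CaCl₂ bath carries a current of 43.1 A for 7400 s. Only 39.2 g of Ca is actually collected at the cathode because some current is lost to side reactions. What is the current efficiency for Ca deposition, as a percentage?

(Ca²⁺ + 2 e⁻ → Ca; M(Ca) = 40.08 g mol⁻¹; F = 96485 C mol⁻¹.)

59.2 %

Q = I·t = 43.10 × 7400.0 = 318900 C; n(e⁻) = 318900/96485 = 3.306 mol.
Theoretical n(Ca) = n(e⁻)/2 = 1.653 mol, i.e. m_theo = 1.653 × 40.08 = 66.24 g.
Efficiency = m_actual / m_theo = 39.2 / 66.24 = 59.2 %.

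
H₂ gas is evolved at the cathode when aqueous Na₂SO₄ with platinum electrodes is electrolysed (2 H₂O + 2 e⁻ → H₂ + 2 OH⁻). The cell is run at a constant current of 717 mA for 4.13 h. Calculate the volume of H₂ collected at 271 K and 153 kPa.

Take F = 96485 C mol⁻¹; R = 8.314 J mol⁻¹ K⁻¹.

0.814 L

Q = I·t = 0.7170 A × 14868 s = 10660 C.
n(e⁻) = Q/F = 10660 / 96485 = 0.1105 mol.
2 electrons are transferred per H₂ molecule, so n(H₂) = 0.1105 / 2 = 0.05524 mol.
V = nRT/P = (0.05524 × 8.314 × 271) / (153 × 10³ Pa) = 8.14 × 10⁻⁴ m³ = 0.814 L.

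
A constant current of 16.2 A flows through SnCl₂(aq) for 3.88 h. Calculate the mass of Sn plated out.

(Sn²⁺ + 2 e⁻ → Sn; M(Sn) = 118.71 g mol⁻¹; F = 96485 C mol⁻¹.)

Q = I·t = 16.20 A × 13968 s = 226300 C.
n(e⁻) = Q/F = 226300 / 96485 = 2.345 mol.
Sn²⁺ + 2 e⁻ → Sn, so n(Sn) = n(e⁻)/2 = 1.173 mol.
m = n·M = 1.173 × 118.71 = 139 g.

139 g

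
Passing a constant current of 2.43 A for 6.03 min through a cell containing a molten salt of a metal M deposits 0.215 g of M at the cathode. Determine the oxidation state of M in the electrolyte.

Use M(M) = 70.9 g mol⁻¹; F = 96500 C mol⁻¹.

+3

Q = I·t = 2.430 A × 361.80 s = 879.2 C, so n(e⁻) = 879.2/96500 = 0.009111 mol.
n(M) deposited = 0.215 / 70.9 = 0.003032 mol.
Electrons per atom = n(e⁻)/n(M) = 0.009111 / 0.003032 = 3.00 ≈ 3, so the ion is M³⁺.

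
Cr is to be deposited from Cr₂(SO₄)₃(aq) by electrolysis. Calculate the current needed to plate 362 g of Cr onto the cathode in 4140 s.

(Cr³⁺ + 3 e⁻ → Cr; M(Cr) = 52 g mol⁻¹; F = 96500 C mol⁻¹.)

487 A

n(Cr) = 362 / 52 = 6.962 mol.
n(e⁻) = 3 × 6.962 = 20.88 mol.
Q = n(e⁻)·F = 20.88 × 96500 = 2015000 C.
I = Q/t = 2015000 / 4140.0 s = 487 A.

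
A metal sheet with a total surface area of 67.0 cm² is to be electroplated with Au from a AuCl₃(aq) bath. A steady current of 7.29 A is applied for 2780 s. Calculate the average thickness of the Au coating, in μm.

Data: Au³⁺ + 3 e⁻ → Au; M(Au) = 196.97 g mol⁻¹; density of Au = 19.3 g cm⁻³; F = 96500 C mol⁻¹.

107 μm

Q = I·t = 7.290 × 2780.0 = 20270 C; n(e⁻) = 0.2100 mol.
n(Au) = n(e⁻)/3 = 0.07000 mol, so m = 0.07000 × 196.97 = 13.79 g.
Volume = m/ρ = 13.79 / 19.3 = 0.7144 cm³.
Thickness = V/A = 0.7144 / 67.0 = 0.0107 cm = 107 μm.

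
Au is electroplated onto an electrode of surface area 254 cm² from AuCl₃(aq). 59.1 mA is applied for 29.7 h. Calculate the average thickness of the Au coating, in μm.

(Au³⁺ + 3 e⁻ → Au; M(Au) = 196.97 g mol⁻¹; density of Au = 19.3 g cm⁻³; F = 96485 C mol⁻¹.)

Q = I·t = 0.05910 × 106920 = 6319 C; n(e⁻) = 0.06549 mol.
n(Au) = n(e⁻)/3 = 0.02183 mol, so m = 0.02183 × 196.97 = 4.300 g.
Volume = m/ρ = 4.300 / 19.3 = 0.2228 cm³.
Thickness = V/A = 0.2228 / 254 = 8.77 × 10⁻⁴ cm = 8.77 μm.

8.77 μm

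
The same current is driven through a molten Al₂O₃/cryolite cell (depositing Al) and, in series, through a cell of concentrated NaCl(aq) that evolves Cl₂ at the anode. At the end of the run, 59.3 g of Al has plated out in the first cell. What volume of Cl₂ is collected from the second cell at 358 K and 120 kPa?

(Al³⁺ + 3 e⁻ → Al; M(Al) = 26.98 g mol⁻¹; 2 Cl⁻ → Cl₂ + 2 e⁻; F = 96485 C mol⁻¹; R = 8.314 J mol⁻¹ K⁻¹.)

n(Al) = 59.3 / 26.98 = 2.198 mol, so n(e⁻) = 3 × 2.198 = 6.594 mol.
The cells are in series, so the same 6.594 mol of electrons passes through the second cell.
2 Cl⁻ → Cl₂ + 2 e⁻ — 2 mol e⁻ per mol Cl₂, so n(Cl₂) = 6.594/2 = 3.297 mol.
V = nRT/P = (3.297 × 8.314 × 358) / (120 × 10³) = 0.0818 m³ = 81.8 L.

81.8 L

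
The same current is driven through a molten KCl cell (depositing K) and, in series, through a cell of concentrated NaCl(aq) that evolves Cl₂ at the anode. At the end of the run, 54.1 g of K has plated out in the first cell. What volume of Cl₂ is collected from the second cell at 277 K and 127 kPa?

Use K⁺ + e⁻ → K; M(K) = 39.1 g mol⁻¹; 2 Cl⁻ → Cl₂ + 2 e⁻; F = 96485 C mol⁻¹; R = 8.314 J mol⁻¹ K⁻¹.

n(K) = 54.1 / 39.1 = 1.384 mol, so n(e⁻) = 1 × 1.384 = 1.384 mol.
The cells are in series, so the same 1.384 mol of electrons passes through the second cell.
2 Cl⁻ → Cl₂ + 2 e⁻ — 2 mol e⁻ per mol Cl₂, so n(Cl₂) = 1.384/2 = 0.6918 mol.
V = nRT/P = (0.6918 × 8.314 × 277) / (127 × 10³) = 0.0125 m³ = 12.5 L.

12.5 L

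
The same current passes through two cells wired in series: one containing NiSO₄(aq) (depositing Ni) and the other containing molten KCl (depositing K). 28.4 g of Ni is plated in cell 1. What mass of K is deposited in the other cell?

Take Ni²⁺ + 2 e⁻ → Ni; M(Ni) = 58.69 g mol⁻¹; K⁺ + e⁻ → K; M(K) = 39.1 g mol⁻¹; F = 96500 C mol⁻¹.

n(Ni) = 28.4 / 58.69 = 0.4839 mol.
Since Ni²⁺ + 2 e⁻ → Ni, n(e⁻) passed = 2 × 0.4839 = 0.9678 mol.
Cells in series carry the same charge, so the same 0.9678 mol of electrons passes through cell 2.
K⁺ + e⁻ → K, so n(K) = 0.9678 / 1 = 0.9678 mol.
m(K) = 0.9678 × 39.1 = 37.8 g.

37.8 g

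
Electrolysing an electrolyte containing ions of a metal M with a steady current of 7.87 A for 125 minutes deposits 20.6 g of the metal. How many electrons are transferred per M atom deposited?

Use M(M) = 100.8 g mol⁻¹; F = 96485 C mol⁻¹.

Q = I·t = 7.870 A × 7500.0 s = 59020 C, so n(e⁻) = 59020/96485 = 0.6118 mol.
n(M) deposited = 20.6 / 100.8 = 0.2044 mol.
Electrons per atom = n(e⁻)/n(M) = 0.6118 / 0.2044 = 2.99 ≈ 3, so the ion is M³⁺.

3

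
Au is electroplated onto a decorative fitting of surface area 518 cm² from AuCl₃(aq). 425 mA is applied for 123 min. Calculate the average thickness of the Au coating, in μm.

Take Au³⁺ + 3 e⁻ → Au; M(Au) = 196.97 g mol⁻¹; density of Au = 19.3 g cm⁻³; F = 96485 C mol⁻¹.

Q = I·t = 0.4250 × 7380.0 = 3136 C; n(e⁻) = 0.03251 mol.
n(Au) = n(e⁻)/3 = 0.01084 mol, so m = 0.01084 × 196.97 = 2.134 g.
Volume = m/ρ = 2.134 / 19.3 = 0.1106 cm³.
Thickness = V/A = 0.1106 / 518 = 2.13 × 10⁻⁴ cm = 2.13 μm.

2.13 μm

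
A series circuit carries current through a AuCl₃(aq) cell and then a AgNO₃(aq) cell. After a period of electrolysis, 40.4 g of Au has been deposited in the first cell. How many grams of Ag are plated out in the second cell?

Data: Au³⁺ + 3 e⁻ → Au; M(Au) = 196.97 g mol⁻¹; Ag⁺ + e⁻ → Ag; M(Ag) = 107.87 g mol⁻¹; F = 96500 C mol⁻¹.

n(Au) = 40.4 / 196.97 = 0.2051 mol.
Since Au³⁺ + 3 e⁻ → Au, n(e⁻) passed = 3 × 0.2051 = 0.6153 mol.
Cells in series carry the same charge, so the same 0.6153 mol of electrons passes through cell 2.
Ag⁺ + e⁻ → Ag, so n(Ag) = 0.6153 / 1 = 0.6153 mol.
m(Ag) = 0.6153 × 107.87 = 66.4 g.

66.4 g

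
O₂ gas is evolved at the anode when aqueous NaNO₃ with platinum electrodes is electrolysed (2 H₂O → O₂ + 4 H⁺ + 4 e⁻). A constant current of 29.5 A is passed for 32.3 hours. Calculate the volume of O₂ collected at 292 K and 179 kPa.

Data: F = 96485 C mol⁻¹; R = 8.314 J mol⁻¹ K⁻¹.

121 L

Q = I·t = 29.50 A × 116280 s = 3430000 C.
n(e⁻) = Q/F = 3430000 / 96485 = 35.55 mol.
4 electrons are transferred per O₂ molecule, so n(O₂) = 35.55 / 4 = 8.888 mol.
V = nRT/P = (8.888 × 8.314 × 292) / (179 × 10³ Pa) = 0.121 m³ = 121 L.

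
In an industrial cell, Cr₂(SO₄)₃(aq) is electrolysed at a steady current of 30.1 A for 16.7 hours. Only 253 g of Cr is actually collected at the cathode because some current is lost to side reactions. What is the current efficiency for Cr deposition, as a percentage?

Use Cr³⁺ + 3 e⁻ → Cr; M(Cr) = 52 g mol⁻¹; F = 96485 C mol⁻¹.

77.8 %

Q = I·t = 30.10 × 60120 = 1810000 C; n(e⁻) = 1810000/96485 = 18.76 mol.
Theoretical n(Cr) = n(e⁻)/3 = 6.252 mol, i.e. m_theo = 6.252 × 52 = 325.1 g.
Efficiency = m_actual / m_theo = 253 / 325.1 = 77.8 %.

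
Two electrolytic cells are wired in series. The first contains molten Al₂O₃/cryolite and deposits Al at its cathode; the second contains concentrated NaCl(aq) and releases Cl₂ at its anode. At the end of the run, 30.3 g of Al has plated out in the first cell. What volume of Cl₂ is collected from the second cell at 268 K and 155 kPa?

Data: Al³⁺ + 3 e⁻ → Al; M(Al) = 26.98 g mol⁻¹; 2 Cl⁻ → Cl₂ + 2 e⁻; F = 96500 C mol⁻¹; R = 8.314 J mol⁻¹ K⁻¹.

n(Al) = 30.3 / 26.98 = 1.123 mol, so n(e⁻) = 3 × 1.123 = 3.369 mol.
The cells are in series, so the same 3.369 mol of electrons passes through the second cell.
2 Cl⁻ → Cl₂ + 2 e⁻ — 2 mol e⁻ per mol Cl₂, so n(Cl₂) = 3.369/2 = 1.685 mol.
V = nRT/P = (1.685 × 8.314 × 268) / (155 × 10³) = 0.0242 m³ = 24.2 L.

24.2 L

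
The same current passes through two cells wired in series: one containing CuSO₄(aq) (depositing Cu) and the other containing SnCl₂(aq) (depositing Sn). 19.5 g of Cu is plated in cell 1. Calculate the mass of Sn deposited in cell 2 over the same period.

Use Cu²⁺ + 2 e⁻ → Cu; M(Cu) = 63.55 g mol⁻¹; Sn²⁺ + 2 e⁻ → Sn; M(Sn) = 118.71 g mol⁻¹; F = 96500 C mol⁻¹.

n(Cu) = 19.5 / 63.55 = 0.3068 mol.
Since Cu²⁺ + 2 e⁻ → Cu, n(e⁻) passed = 2 × 0.3068 = 0.6137 mol.
Cells in series carry the same charge, so the same 0.6137 mol of electrons passes through cell 2.
Sn²⁺ + 2 e⁻ → Sn, so n(Sn) = 0.6137 / 2 = 0.3068 mol.
m(Sn) = 0.3068 × 118.71 = 36.4 g.

36.4 g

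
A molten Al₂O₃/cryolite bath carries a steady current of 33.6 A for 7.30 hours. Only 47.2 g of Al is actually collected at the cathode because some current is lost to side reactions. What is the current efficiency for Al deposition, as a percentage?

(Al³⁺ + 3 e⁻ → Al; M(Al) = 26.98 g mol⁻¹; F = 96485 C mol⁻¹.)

57.3 %

Q = I·t = 33.60 × 26280 = 883000 C; n(e⁻) = 883000/96485 = 9.152 mol.
Theoretical n(Al) = n(e⁻)/3 = 3.051 mol, i.e. m_theo = 3.051 × 26.98 = 82.30 g.
Efficiency = m_actual / m_theo = 47.2 / 82.30 = 57.3 %.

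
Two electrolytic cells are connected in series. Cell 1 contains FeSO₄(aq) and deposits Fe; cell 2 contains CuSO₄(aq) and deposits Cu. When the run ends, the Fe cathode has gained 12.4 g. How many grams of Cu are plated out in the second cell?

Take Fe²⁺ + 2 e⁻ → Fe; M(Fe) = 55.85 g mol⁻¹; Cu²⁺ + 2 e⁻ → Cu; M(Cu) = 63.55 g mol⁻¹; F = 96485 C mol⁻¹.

14.1 g

n(Fe) = 12.4 / 55.85 = 0.2220 mol.
Since Fe²⁺ + 2 e⁻ → Fe, n(e⁻) passed = 2 × 0.2220 = 0.4440 mol.
Cells in series carry the same charge, so the same 0.4440 mol of electrons passes through cell 2.
Cu²⁺ + 2 e⁻ → Cu, so n(Cu) = 0.4440 / 2 = 0.2220 mol.
m(Cu) = 0.2220 × 63.55 = 14.1 g.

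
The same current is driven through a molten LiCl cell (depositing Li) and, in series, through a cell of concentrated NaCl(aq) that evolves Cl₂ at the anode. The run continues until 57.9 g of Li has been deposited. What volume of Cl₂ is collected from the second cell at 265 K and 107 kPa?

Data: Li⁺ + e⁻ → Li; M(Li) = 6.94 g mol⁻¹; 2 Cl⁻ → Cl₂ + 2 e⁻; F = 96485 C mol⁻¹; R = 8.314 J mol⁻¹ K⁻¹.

85.9 L

n(Li) = 57.9 / 6.94 = 8.343 mol, so n(e⁻) = 1 × 8.343 = 8.343 mol.
The cells are in series, so the same 8.343 mol of electrons passes through the second cell.
2 Cl⁻ → Cl₂ + 2 e⁻ — 2 mol e⁻ per mol Cl₂, so n(Cl₂) = 8.343/2 = 4.171 mol.
V = nRT/P = (4.171 × 8.314 × 265) / (107 × 10³) = 0.0859 m³ = 85.9 L.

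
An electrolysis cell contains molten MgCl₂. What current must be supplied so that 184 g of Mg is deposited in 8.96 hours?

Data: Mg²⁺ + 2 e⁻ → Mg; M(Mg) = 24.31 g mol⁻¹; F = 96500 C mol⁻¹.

n(Mg) = 184 / 24.31 = 7.569 mol.
n(e⁻) = 2 × 7.569 = 15.14 mol.
Q = n(e⁻)·F = 15.14 × 96500 = 1461000 C.
I = Q/t = 1461000 / 32256 s = 45.3 A.

45.3 A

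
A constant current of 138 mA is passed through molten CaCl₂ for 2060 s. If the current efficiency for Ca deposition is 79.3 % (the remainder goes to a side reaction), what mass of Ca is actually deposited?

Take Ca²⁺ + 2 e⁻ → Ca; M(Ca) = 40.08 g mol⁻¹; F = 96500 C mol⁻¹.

0.0468 g

Q = I·t = 0.1380 × 2060.0 = 284.3 C.
n(e⁻) = 284.3/96500 = 0.002946 mol; theoretically n(Ca) = 0.002946/2 = 0.001473 mol, m_theo = 0.05904 g.
At 79.3 % efficiency, m_actual = 0.793 × 0.05904 = 0.0468 g.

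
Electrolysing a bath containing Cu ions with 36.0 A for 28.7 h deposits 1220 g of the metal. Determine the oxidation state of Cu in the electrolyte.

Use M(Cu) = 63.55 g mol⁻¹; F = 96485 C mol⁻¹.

+2

Q = I·t = 36.00 A × 103320 s = 3720000 C, so n(e⁻) = 3720000/96485 = 38.55 mol.
n(Cu) deposited = 1220 / 63.55 = 19.20 mol.
Electrons per atom = n(e⁻)/n(Cu) = 38.55 / 19.20 = 2.01 ≈ 2, so the ion is Cu²⁺.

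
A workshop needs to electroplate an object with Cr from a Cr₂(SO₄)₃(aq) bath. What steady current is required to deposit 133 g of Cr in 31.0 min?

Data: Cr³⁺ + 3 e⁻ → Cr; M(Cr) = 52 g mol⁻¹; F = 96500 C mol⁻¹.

n(Cr) = 133 / 52 = 2.558 mol.
n(e⁻) = 3 × 2.558 = 7.673 mol.
Q = n(e⁻)·F = 7.673 × 96500 = 740500 C.
I = Q/t = 740500 / 1860.0 s = 398 A.

398 A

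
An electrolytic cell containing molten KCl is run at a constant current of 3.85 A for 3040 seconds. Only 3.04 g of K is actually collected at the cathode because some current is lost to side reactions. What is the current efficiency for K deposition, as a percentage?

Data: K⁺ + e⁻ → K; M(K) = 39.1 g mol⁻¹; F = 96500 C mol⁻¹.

64.1 %

Q = I·t = 3.850 × 3040.0 = 11700 C; n(e⁻) = 11700/96500 = 0.1213 mol.
Theoretical n(K) = n(e⁻)/1 = 0.1213 mol, i.e. m_theo = 0.1213 × 39.1 = 4.742 g.
Efficiency = m_actual / m_theo = 3.04 / 4.742 = 64.1 %.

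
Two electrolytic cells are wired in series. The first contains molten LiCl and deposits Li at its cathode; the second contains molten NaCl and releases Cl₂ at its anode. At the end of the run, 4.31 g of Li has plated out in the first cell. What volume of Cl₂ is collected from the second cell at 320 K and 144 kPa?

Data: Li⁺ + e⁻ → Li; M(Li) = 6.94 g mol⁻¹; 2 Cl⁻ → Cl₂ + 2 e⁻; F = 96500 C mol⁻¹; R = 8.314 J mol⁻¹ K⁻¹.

5.74 L

n(Li) = 4.31 / 6.94 = 0.6210 mol, so n(e⁻) = 1 × 0.6210 = 0.6210 mol.
The cells are in series, so the same 0.6210 mol of electrons passes through the second cell.
2 Cl⁻ → Cl₂ + 2 e⁻ — 2 mol e⁻ per mol Cl₂, so n(Cl₂) = 0.6210/2 = 0.3105 mol.
V = nRT/P = (0.3105 × 8.314 × 320) / (144 × 10³) = 0.00574 m³ = 5.74 L.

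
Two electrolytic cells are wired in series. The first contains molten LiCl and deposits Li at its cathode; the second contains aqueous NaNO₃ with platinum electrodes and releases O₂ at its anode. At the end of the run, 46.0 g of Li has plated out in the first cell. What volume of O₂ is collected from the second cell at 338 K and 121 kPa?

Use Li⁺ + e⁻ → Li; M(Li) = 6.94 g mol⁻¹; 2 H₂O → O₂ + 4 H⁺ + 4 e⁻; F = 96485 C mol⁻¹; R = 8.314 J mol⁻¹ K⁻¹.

n(Li) = 46.0 / 6.94 = 6.628 mol, so n(e⁻) = 1 × 6.628 = 6.628 mol.
The cells are in series, so the same 6.628 mol of electrons passes through the second cell.
2 H₂O → O₂ + 4 H⁺ + 4 e⁻ — 4 mol e⁻ per mol O₂, so n(O₂) = 6.628/4 = 1.657 mol.
V = nRT/P = (1.657 × 8.314 × 338) / (121 × 10³) = 0.0385 m³ = 38.5 L.

38.5 L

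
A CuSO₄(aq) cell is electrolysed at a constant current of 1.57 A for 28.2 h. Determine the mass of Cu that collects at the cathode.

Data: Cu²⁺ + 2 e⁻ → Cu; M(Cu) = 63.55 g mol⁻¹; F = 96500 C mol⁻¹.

52.5 g

Q = I·t = 1.570 A × 101520 s = 159400 C.
n(e⁻) = Q/F = 159400 / 96500 = 1.652 mol.
Cu²⁺ + 2 e⁻ → Cu, so n(Cu) = n(e⁻)/2 = 0.8258 mol.
m = n·M = 0.8258 × 63.55 = 52.5 g.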